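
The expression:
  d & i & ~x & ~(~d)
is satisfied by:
  {i: True, d: True, x: False}


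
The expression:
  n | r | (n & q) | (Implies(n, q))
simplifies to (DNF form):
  True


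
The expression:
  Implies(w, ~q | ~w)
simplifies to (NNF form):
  ~q | ~w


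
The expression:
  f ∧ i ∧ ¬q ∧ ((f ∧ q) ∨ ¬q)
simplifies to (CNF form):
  f ∧ i ∧ ¬q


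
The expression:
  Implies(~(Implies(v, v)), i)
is always true.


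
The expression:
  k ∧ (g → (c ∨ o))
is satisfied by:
  {o: True, c: True, k: True, g: False}
  {o: True, k: True, g: False, c: False}
  {c: True, k: True, g: False, o: False}
  {k: True, c: False, g: False, o: False}
  {o: True, g: True, k: True, c: True}
  {o: True, g: True, k: True, c: False}
  {g: True, k: True, c: True, o: False}


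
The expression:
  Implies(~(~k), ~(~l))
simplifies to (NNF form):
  l | ~k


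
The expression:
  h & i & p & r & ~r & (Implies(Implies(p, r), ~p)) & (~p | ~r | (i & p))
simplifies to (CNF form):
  False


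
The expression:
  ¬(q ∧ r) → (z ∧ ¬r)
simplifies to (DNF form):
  (q ∧ r) ∨ (z ∧ ¬r)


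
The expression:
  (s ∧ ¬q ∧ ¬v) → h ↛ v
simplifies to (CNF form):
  h ∨ q ∨ v ∨ ¬s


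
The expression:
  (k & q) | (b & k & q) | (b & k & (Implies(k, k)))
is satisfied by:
  {b: True, q: True, k: True}
  {b: True, k: True, q: False}
  {q: True, k: True, b: False}


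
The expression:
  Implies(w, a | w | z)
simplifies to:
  True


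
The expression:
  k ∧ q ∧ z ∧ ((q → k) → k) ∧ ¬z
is never true.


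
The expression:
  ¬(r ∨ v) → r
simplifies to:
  r ∨ v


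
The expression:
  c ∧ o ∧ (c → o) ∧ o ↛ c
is never true.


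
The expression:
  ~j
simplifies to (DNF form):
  ~j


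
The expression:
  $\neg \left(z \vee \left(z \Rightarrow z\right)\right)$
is never true.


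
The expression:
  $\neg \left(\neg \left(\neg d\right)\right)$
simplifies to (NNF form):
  $\neg d$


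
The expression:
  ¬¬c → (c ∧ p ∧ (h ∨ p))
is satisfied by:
  {p: True, c: False}
  {c: False, p: False}
  {c: True, p: True}


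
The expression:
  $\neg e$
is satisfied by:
  {e: False}


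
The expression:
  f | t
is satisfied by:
  {t: True, f: True}
  {t: True, f: False}
  {f: True, t: False}


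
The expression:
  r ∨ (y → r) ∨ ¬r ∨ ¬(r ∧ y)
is always true.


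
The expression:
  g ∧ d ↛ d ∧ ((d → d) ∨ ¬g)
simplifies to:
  False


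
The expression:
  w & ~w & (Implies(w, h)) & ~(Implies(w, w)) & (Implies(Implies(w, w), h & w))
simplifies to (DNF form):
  False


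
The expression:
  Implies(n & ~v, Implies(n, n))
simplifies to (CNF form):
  True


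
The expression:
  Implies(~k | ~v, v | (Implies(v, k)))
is always true.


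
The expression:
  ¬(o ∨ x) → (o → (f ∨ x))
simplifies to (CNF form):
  True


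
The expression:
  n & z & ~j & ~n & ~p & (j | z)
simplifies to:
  False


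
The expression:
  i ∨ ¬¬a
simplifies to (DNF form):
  a ∨ i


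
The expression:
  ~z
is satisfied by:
  {z: False}


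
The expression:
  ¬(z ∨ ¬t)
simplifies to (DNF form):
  t ∧ ¬z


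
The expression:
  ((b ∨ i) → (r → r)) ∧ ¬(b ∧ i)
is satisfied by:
  {b: False, i: False}
  {i: True, b: False}
  {b: True, i: False}


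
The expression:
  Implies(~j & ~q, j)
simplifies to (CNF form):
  j | q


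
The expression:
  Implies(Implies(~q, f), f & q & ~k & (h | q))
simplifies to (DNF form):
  (q & ~q) | (~f & ~q) | (f & q & ~k) | (f & q & ~q) | (f & ~f & ~k) | (f & ~f & ~q) | (q & ~k & ~q) | (~f & ~k & ~q)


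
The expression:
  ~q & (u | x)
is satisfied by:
  {x: True, u: True, q: False}
  {x: True, q: False, u: False}
  {u: True, q: False, x: False}


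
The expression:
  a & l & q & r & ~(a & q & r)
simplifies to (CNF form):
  False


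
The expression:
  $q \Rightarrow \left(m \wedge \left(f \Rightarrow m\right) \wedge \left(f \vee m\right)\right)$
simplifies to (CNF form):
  $m \vee \neg q$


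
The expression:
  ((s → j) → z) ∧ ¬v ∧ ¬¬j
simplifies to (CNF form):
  j ∧ z ∧ ¬v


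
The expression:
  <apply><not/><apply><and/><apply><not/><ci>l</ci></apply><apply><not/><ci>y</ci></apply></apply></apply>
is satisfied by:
  {y: True, l: True}
  {y: True, l: False}
  {l: True, y: False}


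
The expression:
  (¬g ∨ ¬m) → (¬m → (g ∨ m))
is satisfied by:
  {m: True, g: True}
  {m: True, g: False}
  {g: True, m: False}


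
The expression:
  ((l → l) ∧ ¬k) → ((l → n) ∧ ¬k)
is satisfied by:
  {n: True, k: True, l: False}
  {n: True, l: False, k: False}
  {k: True, l: False, n: False}
  {k: False, l: False, n: False}
  {n: True, k: True, l: True}
  {n: True, l: True, k: False}
  {k: True, l: True, n: False}


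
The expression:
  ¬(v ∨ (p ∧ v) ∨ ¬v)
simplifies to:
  False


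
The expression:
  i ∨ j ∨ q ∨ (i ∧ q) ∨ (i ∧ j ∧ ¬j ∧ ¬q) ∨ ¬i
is always true.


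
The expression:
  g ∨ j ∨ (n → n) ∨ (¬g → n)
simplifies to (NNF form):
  True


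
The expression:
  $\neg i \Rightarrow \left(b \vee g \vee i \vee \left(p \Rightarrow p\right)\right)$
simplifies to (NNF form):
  $\text{True}$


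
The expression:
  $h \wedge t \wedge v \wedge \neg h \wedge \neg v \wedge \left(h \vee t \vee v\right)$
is never true.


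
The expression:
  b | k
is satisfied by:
  {b: True, k: True}
  {b: True, k: False}
  {k: True, b: False}


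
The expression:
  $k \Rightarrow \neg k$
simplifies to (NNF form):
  $\neg k$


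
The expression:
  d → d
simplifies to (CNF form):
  True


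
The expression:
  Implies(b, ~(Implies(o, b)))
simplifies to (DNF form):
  ~b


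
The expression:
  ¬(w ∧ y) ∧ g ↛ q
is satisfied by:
  {g: True, q: False, w: False, y: False}
  {y: True, g: True, q: False, w: False}
  {w: True, g: True, q: False, y: False}


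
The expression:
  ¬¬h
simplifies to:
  h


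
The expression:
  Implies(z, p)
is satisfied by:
  {p: True, z: False}
  {z: False, p: False}
  {z: True, p: True}


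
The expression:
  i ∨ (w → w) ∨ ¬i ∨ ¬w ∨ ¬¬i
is always true.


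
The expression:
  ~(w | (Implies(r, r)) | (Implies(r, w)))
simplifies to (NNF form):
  False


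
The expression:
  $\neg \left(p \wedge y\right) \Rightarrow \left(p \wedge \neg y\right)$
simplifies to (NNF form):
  $p$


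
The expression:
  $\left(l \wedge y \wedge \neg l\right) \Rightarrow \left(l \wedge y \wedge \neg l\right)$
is always true.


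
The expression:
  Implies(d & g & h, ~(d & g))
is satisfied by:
  {h: False, d: False, g: False}
  {g: True, h: False, d: False}
  {d: True, h: False, g: False}
  {g: True, d: True, h: False}
  {h: True, g: False, d: False}
  {g: True, h: True, d: False}
  {d: True, h: True, g: False}


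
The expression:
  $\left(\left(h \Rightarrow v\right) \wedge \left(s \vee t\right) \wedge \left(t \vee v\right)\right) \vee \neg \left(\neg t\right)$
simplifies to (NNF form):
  $t \vee \left(s \wedge v\right)$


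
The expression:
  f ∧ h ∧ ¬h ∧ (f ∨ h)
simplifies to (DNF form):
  False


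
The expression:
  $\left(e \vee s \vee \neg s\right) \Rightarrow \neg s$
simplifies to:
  $\neg s$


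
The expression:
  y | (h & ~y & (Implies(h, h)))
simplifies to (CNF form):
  h | y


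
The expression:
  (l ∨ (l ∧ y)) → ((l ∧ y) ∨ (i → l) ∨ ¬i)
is always true.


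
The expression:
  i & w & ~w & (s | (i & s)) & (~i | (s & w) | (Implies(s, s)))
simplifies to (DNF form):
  False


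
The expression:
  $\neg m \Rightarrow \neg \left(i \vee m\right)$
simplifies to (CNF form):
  $m \vee \neg i$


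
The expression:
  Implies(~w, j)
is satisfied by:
  {w: True, j: True}
  {w: True, j: False}
  {j: True, w: False}


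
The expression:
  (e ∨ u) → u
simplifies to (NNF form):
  u ∨ ¬e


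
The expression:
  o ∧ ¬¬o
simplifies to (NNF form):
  o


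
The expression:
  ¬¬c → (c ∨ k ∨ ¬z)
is always true.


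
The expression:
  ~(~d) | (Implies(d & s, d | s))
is always true.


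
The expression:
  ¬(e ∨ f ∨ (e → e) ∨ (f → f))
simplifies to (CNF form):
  False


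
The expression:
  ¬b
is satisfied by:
  {b: False}


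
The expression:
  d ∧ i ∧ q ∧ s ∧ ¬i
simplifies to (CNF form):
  False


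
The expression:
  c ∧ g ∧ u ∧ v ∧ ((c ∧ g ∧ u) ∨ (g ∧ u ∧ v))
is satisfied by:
  {c: True, u: True, g: True, v: True}


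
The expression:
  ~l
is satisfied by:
  {l: False}


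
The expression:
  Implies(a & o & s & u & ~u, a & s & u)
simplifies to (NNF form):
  True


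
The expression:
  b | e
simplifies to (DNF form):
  b | e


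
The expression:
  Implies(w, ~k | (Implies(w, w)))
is always true.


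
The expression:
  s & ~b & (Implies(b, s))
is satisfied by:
  {s: True, b: False}


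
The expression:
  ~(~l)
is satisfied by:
  {l: True}


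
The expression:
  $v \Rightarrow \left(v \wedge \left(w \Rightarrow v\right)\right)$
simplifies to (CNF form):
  $\text{True}$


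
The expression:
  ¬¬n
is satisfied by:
  {n: True}


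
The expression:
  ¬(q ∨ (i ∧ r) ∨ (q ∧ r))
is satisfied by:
  {q: False, i: False, r: False}
  {r: True, q: False, i: False}
  {i: True, q: False, r: False}


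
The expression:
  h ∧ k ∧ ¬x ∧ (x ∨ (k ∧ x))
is never true.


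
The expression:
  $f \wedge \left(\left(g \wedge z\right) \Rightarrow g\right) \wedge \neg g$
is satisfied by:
  {f: True, g: False}


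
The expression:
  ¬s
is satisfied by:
  {s: False}


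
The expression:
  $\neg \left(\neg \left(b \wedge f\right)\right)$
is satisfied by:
  {b: True, f: True}


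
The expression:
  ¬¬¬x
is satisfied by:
  {x: False}


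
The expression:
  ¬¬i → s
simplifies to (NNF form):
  s ∨ ¬i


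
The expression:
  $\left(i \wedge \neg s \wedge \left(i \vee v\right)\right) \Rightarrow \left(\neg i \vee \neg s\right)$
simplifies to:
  $\text{True}$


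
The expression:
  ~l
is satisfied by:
  {l: False}


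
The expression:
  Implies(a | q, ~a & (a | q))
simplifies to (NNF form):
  ~a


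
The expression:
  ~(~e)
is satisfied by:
  {e: True}


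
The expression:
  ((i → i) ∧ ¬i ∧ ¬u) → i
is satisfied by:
  {i: True, u: True}
  {i: True, u: False}
  {u: True, i: False}


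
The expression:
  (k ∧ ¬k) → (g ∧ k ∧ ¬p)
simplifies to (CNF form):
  True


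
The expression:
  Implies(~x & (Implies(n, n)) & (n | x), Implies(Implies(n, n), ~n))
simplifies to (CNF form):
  x | ~n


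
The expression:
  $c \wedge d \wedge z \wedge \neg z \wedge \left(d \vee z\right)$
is never true.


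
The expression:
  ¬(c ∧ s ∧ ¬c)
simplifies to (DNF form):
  True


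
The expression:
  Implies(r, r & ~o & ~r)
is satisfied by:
  {r: False}


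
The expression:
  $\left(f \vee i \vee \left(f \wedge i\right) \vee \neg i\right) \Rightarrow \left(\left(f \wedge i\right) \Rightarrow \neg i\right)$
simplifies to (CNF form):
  $\neg f \vee \neg i$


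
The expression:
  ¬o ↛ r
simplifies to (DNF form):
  ¬o ∧ ¬r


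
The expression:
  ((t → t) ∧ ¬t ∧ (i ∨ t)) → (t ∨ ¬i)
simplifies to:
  t ∨ ¬i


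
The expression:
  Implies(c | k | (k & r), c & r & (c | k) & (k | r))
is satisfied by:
  {r: True, k: False, c: False}
  {r: False, k: False, c: False}
  {c: True, r: True, k: False}
  {c: True, k: True, r: True}


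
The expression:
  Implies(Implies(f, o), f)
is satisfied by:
  {f: True}


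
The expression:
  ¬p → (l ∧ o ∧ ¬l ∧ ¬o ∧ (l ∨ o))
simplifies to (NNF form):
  p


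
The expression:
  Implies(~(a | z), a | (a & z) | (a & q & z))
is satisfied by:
  {a: True, z: True}
  {a: True, z: False}
  {z: True, a: False}


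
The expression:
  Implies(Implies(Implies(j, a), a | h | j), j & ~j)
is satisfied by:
  {h: False, j: False, a: False}


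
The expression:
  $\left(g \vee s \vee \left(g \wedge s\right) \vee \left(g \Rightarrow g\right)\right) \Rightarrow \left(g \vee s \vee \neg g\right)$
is always true.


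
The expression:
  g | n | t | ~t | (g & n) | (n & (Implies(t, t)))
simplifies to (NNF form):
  True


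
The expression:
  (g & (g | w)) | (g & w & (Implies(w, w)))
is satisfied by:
  {g: True}


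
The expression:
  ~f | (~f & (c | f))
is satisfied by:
  {f: False}


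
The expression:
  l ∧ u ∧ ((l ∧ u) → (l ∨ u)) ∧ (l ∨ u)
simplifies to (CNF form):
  l ∧ u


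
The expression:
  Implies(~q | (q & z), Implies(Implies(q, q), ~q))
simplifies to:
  ~q | ~z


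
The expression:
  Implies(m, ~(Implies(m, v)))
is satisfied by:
  {m: False, v: False}
  {v: True, m: False}
  {m: True, v: False}


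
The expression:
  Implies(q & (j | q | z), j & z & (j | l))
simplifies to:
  ~q | (j & z)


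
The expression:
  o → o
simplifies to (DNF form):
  True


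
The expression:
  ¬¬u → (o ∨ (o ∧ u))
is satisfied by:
  {o: True, u: False}
  {u: False, o: False}
  {u: True, o: True}


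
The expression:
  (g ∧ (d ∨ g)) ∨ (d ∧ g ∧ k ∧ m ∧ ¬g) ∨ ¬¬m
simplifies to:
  g ∨ m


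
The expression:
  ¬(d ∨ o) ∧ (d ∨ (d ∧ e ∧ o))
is never true.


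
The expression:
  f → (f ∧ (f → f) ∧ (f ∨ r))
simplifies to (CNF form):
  True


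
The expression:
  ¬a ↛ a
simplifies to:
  ¬a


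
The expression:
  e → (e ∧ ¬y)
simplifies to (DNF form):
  ¬e ∨ ¬y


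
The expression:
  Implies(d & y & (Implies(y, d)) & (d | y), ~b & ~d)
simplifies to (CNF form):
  ~d | ~y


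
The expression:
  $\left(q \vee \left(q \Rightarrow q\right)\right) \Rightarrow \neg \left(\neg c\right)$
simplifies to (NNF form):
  $c$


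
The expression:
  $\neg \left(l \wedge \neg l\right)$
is always true.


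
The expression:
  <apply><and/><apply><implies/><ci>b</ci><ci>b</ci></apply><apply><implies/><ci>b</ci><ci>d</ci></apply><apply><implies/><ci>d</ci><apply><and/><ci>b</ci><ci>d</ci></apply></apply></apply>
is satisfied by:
  {d: False, b: False}
  {b: True, d: True}


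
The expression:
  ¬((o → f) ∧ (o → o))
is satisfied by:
  {o: True, f: False}


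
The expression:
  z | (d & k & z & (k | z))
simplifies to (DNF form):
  z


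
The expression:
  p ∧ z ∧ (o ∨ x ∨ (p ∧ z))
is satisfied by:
  {z: True, p: True}


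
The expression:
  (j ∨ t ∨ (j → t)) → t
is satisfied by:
  {t: True}


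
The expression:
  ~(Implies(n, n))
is never true.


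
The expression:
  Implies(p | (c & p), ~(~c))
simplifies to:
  c | ~p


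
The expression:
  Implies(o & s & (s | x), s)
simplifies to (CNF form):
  True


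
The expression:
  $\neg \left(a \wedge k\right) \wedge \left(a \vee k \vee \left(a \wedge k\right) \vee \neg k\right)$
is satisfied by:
  {k: False, a: False}
  {a: True, k: False}
  {k: True, a: False}


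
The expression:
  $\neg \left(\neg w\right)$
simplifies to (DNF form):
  $w$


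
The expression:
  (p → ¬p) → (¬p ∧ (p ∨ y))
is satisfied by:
  {y: True, p: True}
  {y: True, p: False}
  {p: True, y: False}


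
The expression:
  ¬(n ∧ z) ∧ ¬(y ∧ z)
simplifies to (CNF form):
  (¬n ∨ ¬z) ∧ (¬y ∨ ¬z)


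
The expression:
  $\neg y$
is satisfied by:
  {y: False}


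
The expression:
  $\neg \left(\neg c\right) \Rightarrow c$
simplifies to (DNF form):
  $\text{True}$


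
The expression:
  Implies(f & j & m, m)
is always true.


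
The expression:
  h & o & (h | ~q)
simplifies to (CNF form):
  h & o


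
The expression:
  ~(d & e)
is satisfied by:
  {e: False, d: False}
  {d: True, e: False}
  {e: True, d: False}


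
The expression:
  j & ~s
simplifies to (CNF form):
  j & ~s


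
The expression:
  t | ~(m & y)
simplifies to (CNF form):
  t | ~m | ~y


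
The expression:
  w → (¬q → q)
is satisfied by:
  {q: True, w: False}
  {w: False, q: False}
  {w: True, q: True}


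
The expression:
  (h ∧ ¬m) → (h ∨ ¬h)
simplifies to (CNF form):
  True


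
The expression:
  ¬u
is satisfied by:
  {u: False}


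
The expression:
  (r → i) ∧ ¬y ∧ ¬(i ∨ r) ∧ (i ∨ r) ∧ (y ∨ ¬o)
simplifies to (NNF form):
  False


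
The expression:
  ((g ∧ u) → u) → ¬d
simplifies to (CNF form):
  ¬d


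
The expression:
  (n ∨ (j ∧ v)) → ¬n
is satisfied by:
  {n: False}


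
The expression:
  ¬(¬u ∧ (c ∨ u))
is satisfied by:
  {u: True, c: False}
  {c: False, u: False}
  {c: True, u: True}


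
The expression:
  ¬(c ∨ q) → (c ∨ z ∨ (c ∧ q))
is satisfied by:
  {c: True, q: True, z: True}
  {c: True, q: True, z: False}
  {c: True, z: True, q: False}
  {c: True, z: False, q: False}
  {q: True, z: True, c: False}
  {q: True, z: False, c: False}
  {z: True, q: False, c: False}


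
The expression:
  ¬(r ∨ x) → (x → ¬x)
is always true.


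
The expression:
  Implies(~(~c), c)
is always true.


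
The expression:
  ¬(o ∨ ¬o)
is never true.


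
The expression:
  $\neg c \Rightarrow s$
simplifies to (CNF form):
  $c \vee s$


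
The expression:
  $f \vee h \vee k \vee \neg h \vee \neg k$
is always true.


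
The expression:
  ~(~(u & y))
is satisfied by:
  {u: True, y: True}


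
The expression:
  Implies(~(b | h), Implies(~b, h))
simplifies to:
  b | h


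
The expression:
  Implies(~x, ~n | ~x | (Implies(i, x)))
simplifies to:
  True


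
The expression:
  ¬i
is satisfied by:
  {i: False}


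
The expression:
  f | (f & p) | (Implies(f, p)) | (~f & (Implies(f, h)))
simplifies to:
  True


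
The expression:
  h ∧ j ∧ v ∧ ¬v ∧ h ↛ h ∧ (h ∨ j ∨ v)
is never true.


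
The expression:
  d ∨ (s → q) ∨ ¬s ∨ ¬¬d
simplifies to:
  d ∨ q ∨ ¬s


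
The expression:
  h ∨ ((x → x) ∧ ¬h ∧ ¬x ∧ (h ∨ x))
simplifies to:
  h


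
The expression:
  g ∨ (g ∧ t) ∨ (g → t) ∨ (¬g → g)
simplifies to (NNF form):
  True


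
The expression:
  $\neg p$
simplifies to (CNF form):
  $\neg p$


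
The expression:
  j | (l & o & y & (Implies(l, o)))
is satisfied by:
  {o: True, j: True, l: True, y: True}
  {o: True, j: True, l: True, y: False}
  {o: True, j: True, y: True, l: False}
  {o: True, j: True, y: False, l: False}
  {j: True, l: True, y: True, o: False}
  {j: True, l: True, y: False, o: False}
  {j: True, l: False, y: True, o: False}
  {j: True, l: False, y: False, o: False}
  {o: True, l: True, y: True, j: False}


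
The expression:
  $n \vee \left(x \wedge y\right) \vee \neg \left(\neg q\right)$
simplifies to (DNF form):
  $n \vee q \vee \left(x \wedge y\right)$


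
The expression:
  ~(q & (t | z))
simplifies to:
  ~q | (~t & ~z)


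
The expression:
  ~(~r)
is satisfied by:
  {r: True}


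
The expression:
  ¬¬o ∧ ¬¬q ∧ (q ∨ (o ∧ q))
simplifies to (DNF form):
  o ∧ q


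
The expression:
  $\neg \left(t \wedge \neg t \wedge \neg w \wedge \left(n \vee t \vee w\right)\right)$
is always true.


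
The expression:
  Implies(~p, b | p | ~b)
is always true.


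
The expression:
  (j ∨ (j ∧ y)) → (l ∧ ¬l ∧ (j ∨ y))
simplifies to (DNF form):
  ¬j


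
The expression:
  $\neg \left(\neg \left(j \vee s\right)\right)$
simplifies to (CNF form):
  $j \vee s$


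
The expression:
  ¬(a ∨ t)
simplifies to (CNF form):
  ¬a ∧ ¬t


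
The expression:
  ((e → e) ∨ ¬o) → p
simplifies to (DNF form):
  p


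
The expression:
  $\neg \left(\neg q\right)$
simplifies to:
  $q$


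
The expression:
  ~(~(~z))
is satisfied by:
  {z: False}


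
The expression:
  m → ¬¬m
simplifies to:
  True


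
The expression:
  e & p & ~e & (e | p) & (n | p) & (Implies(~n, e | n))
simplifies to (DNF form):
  False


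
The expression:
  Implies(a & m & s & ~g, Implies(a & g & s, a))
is always true.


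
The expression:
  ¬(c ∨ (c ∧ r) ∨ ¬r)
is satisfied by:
  {r: True, c: False}


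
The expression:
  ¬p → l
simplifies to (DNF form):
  l ∨ p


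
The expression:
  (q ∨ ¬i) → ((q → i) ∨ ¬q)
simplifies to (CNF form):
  i ∨ ¬q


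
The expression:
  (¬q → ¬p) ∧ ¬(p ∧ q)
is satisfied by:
  {p: False}


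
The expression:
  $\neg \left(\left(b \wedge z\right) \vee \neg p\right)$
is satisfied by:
  {p: True, z: False, b: False}
  {p: True, b: True, z: False}
  {p: True, z: True, b: False}


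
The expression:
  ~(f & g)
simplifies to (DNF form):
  ~f | ~g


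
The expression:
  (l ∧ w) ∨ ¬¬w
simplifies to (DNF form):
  w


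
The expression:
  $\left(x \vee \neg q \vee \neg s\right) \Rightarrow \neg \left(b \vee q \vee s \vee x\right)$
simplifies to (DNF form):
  $\left(q \wedge s \wedge \neg x\right) \vee \left(q \wedge \neg q \wedge \neg x\right) \vee \left(q \wedge s \wedge \neg b \wedge \neg x\right) \vee \left(q \wedge s \wedge \neg s \wedge \neg x\right) \vee \left(q \wedge \neg b \wedge \neg q \wedge \neg x\right) \vee \left(q \wedge \neg q \wedge \neg s \wedge \neg x\right) \vee \left(s \wedge \neg b \wedge \neg s \wedge \neg x\right) \vee \left(\neg b \wedge \neg q \wedge \neg s \wedge \neg x\right)$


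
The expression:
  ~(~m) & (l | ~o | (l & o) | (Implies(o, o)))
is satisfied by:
  {m: True}


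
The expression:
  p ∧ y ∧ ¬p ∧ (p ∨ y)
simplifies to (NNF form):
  False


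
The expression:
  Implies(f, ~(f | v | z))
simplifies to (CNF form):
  ~f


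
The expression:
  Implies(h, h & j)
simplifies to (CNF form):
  j | ~h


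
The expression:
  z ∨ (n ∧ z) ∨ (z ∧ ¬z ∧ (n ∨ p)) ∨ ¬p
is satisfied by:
  {z: True, p: False}
  {p: False, z: False}
  {p: True, z: True}


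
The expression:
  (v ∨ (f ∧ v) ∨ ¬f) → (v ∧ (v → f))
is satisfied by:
  {f: True}


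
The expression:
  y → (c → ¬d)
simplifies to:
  ¬c ∨ ¬d ∨ ¬y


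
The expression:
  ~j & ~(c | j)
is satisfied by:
  {j: False, c: False}


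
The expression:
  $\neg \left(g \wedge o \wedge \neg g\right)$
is always true.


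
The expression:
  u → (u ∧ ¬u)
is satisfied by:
  {u: False}


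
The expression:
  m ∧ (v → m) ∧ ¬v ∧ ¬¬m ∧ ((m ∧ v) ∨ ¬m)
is never true.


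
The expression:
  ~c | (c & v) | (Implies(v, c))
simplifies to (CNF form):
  True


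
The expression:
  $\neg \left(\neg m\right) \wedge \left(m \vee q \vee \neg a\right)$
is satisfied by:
  {m: True}


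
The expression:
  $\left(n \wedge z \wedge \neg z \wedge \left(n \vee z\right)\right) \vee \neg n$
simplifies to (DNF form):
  $\neg n$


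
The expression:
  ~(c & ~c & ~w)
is always true.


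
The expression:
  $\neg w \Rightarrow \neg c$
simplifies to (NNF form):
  $w \vee \neg c$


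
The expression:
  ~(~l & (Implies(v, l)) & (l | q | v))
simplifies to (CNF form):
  l | v | ~q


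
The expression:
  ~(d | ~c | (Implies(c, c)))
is never true.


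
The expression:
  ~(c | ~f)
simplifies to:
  f & ~c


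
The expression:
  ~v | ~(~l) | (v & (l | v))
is always true.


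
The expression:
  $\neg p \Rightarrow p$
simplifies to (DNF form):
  $p$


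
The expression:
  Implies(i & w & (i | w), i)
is always true.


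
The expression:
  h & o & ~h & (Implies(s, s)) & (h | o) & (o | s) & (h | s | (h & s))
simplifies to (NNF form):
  False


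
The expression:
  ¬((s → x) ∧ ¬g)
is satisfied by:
  {g: True, s: True, x: False}
  {g: True, s: False, x: False}
  {x: True, g: True, s: True}
  {x: True, g: True, s: False}
  {s: True, x: False, g: False}


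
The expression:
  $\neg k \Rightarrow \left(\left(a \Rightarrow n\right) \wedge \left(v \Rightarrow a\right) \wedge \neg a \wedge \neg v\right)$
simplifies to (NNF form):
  $k \vee \left(\neg a \wedge \neg v\right)$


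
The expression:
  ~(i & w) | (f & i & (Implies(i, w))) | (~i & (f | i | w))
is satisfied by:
  {f: True, w: False, i: False}
  {w: False, i: False, f: False}
  {i: True, f: True, w: False}
  {i: True, w: False, f: False}
  {f: True, w: True, i: False}
  {w: True, f: False, i: False}
  {i: True, w: True, f: True}


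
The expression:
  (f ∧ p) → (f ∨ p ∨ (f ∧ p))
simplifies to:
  True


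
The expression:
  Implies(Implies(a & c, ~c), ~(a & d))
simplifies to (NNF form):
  c | ~a | ~d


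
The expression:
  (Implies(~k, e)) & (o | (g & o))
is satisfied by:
  {k: True, e: True, o: True}
  {k: True, o: True, e: False}
  {e: True, o: True, k: False}


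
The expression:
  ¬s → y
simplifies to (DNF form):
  s ∨ y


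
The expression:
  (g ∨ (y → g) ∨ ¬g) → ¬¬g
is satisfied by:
  {g: True}


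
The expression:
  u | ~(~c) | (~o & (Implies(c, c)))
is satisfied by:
  {c: True, u: True, o: False}
  {c: True, o: False, u: False}
  {u: True, o: False, c: False}
  {u: False, o: False, c: False}
  {c: True, u: True, o: True}
  {c: True, o: True, u: False}
  {u: True, o: True, c: False}


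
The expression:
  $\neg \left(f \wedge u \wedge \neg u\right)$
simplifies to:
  $\text{True}$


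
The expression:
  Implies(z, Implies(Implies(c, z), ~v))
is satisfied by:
  {v: False, z: False}
  {z: True, v: False}
  {v: True, z: False}


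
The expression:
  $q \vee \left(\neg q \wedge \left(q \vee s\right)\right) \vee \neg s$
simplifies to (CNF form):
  $\text{True}$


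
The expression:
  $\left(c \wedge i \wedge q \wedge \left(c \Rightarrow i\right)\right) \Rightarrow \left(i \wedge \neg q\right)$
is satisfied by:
  {c: False, q: False, i: False}
  {i: True, c: False, q: False}
  {q: True, c: False, i: False}
  {i: True, q: True, c: False}
  {c: True, i: False, q: False}
  {i: True, c: True, q: False}
  {q: True, c: True, i: False}


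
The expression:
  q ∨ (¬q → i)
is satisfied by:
  {i: True, q: True}
  {i: True, q: False}
  {q: True, i: False}


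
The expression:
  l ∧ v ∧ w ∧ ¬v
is never true.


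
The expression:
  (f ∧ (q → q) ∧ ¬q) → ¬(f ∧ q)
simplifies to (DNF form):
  True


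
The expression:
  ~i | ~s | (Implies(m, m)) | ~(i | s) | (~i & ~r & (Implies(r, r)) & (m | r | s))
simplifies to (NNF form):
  True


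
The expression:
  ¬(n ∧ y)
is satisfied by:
  {y: False, n: False}
  {n: True, y: False}
  {y: True, n: False}


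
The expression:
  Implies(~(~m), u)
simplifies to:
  u | ~m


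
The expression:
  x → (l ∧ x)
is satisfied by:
  {l: True, x: False}
  {x: False, l: False}
  {x: True, l: True}


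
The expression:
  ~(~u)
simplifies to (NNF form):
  u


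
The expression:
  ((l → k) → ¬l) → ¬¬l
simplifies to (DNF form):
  l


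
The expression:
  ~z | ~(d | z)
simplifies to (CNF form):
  ~z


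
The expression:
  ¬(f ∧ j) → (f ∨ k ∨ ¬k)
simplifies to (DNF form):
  True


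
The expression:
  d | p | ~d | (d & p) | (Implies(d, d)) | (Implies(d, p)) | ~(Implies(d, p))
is always true.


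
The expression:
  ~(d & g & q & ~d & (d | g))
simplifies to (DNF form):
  True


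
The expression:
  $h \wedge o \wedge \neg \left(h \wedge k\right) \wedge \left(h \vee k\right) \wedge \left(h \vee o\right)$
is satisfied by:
  {h: True, o: True, k: False}


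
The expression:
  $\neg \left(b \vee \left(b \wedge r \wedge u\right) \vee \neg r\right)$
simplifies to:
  $r \wedge \neg b$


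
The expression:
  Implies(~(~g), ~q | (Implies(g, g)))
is always true.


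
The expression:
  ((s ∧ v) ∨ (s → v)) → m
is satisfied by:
  {m: True, s: True, v: False}
  {m: True, v: False, s: False}
  {m: True, s: True, v: True}
  {m: True, v: True, s: False}
  {s: True, v: False, m: False}


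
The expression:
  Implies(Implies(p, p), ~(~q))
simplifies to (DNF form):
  q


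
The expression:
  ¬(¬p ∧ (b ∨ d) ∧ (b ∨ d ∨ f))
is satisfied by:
  {p: True, b: False, d: False}
  {d: True, p: True, b: False}
  {p: True, b: True, d: False}
  {d: True, p: True, b: True}
  {d: False, b: False, p: False}


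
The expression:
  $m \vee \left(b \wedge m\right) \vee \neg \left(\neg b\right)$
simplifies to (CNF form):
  $b \vee m$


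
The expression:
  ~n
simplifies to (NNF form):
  ~n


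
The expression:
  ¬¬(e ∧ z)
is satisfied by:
  {z: True, e: True}


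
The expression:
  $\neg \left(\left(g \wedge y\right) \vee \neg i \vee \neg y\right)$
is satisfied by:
  {i: True, y: True, g: False}


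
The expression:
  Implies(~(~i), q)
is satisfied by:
  {q: True, i: False}
  {i: False, q: False}
  {i: True, q: True}


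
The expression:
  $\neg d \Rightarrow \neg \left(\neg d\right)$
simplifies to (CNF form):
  $d$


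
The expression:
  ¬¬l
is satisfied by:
  {l: True}


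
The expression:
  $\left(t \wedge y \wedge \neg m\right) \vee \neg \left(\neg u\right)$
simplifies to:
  $u \vee \left(t \wedge y \wedge \neg m\right)$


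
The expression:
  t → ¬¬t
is always true.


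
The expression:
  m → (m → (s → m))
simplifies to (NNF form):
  True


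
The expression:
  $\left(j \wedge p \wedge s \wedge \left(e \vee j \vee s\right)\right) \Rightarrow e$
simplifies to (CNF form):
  $e \vee \neg j \vee \neg p \vee \neg s$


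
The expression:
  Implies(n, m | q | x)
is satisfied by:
  {x: True, q: True, m: True, n: False}
  {x: True, q: True, m: False, n: False}
  {x: True, m: True, q: False, n: False}
  {x: True, m: False, q: False, n: False}
  {q: True, m: True, x: False, n: False}
  {q: True, x: False, m: False, n: False}
  {q: False, m: True, x: False, n: False}
  {q: False, x: False, m: False, n: False}
  {x: True, n: True, q: True, m: True}
  {x: True, n: True, q: True, m: False}
  {x: True, n: True, m: True, q: False}
  {x: True, n: True, m: False, q: False}
  {n: True, q: True, m: True, x: False}
  {n: True, q: True, m: False, x: False}
  {n: True, m: True, q: False, x: False}


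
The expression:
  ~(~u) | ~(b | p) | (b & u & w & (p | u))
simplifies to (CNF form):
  (u | ~b) & (u | ~p)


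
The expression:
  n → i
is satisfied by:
  {i: True, n: False}
  {n: False, i: False}
  {n: True, i: True}


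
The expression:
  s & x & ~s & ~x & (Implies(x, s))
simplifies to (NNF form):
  False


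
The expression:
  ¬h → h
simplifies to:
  h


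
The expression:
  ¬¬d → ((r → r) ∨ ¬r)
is always true.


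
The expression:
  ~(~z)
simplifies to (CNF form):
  z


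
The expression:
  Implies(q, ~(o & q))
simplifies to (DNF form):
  ~o | ~q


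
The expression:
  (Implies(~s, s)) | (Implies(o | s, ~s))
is always true.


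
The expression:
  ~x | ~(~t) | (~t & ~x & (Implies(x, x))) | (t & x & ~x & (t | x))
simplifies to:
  t | ~x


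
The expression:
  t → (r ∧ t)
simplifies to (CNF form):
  r ∨ ¬t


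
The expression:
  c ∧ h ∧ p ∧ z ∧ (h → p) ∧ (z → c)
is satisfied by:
  {h: True, z: True, p: True, c: True}


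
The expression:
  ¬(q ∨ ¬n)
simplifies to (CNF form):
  n ∧ ¬q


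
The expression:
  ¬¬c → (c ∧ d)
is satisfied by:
  {d: True, c: False}
  {c: False, d: False}
  {c: True, d: True}


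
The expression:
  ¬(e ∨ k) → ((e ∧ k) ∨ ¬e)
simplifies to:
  True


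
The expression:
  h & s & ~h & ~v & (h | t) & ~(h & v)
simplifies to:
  False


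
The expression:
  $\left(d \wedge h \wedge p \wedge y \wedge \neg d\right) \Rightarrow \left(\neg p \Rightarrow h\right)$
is always true.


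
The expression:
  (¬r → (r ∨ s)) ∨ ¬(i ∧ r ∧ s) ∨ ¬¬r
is always true.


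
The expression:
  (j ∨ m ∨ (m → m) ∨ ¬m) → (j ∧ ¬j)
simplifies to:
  False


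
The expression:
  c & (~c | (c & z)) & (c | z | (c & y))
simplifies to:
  c & z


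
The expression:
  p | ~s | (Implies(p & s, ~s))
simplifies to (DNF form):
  True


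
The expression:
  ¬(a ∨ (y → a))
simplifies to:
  y ∧ ¬a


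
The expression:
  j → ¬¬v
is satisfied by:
  {v: True, j: False}
  {j: False, v: False}
  {j: True, v: True}


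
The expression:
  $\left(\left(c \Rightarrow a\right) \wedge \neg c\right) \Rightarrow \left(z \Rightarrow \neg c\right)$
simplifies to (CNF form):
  $\text{True}$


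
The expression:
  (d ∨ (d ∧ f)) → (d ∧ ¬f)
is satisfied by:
  {d: False, f: False}
  {f: True, d: False}
  {d: True, f: False}


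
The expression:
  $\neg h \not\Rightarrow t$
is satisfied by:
  {h: False, t: False}


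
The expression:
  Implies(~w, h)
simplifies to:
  h | w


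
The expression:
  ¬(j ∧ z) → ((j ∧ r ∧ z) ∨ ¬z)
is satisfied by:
  {j: True, z: False}
  {z: False, j: False}
  {z: True, j: True}


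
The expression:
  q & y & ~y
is never true.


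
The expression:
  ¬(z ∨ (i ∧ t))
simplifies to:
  ¬z ∧ (¬i ∨ ¬t)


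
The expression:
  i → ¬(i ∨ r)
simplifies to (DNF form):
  ¬i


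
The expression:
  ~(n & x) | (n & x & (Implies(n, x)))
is always true.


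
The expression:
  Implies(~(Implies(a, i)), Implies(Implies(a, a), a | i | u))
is always true.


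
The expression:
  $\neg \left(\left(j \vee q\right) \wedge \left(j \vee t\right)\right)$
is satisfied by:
  {j: False, t: False, q: False}
  {q: True, j: False, t: False}
  {t: True, j: False, q: False}


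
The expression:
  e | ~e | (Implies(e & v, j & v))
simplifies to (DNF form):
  True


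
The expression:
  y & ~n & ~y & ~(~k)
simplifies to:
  False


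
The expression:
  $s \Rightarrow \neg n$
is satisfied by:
  {s: False, n: False}
  {n: True, s: False}
  {s: True, n: False}


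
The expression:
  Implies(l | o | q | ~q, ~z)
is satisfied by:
  {z: False}


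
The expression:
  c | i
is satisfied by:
  {i: True, c: True}
  {i: True, c: False}
  {c: True, i: False}


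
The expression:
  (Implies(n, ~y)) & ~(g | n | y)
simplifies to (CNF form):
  ~g & ~n & ~y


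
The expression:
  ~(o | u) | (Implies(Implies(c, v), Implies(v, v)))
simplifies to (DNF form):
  True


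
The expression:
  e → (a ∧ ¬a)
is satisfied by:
  {e: False}


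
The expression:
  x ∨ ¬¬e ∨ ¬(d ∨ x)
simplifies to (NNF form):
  e ∨ x ∨ ¬d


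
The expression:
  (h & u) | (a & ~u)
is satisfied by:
  {a: True, h: True, u: False}
  {a: True, h: False, u: False}
  {u: True, a: True, h: True}
  {u: True, h: True, a: False}


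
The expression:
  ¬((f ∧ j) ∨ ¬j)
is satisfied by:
  {j: True, f: False}


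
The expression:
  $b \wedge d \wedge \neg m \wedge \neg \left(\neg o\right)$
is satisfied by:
  {b: True, d: True, o: True, m: False}


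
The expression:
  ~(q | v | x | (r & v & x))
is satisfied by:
  {q: False, v: False, x: False}


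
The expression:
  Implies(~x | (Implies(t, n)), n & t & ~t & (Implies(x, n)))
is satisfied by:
  {t: True, x: True, n: False}


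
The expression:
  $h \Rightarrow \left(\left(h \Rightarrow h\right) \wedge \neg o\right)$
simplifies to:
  $\neg h \vee \neg o$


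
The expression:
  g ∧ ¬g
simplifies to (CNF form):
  False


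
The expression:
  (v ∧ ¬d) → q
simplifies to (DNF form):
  d ∨ q ∨ ¬v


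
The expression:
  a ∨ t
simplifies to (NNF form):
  a ∨ t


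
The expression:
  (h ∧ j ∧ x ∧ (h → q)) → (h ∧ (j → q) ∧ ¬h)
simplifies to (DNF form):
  ¬h ∨ ¬j ∨ ¬q ∨ ¬x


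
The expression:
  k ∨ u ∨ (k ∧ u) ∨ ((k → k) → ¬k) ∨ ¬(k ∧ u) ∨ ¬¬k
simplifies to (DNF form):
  True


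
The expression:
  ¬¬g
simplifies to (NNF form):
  g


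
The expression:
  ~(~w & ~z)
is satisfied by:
  {z: True, w: True}
  {z: True, w: False}
  {w: True, z: False}


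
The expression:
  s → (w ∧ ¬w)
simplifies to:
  ¬s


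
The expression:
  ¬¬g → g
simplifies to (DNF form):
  True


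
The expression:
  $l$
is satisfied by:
  {l: True}


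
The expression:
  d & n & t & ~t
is never true.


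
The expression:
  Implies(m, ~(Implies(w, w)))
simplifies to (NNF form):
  ~m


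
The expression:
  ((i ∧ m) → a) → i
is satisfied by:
  {i: True}


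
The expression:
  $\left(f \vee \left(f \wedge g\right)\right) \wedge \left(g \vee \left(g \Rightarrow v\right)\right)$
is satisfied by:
  {f: True}


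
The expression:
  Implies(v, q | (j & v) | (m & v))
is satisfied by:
  {q: True, m: True, j: True, v: False}
  {q: True, m: True, j: False, v: False}
  {q: True, j: True, v: False, m: False}
  {q: True, j: False, v: False, m: False}
  {m: True, j: True, v: False, q: False}
  {m: True, j: False, v: False, q: False}
  {j: True, m: False, v: False, q: False}
  {j: False, m: False, v: False, q: False}
  {q: True, m: True, v: True, j: True}
  {q: True, m: True, v: True, j: False}
  {q: True, v: True, j: True, m: False}
  {q: True, v: True, j: False, m: False}
  {v: True, m: True, j: True, q: False}
  {v: True, m: True, j: False, q: False}
  {v: True, j: True, m: False, q: False}


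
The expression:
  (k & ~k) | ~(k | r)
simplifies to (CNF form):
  ~k & ~r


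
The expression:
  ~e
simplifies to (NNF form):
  ~e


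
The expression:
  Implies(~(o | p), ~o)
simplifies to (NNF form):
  True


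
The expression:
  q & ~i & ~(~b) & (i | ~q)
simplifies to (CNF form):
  False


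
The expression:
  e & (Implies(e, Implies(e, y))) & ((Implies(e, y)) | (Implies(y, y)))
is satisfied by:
  {e: True, y: True}


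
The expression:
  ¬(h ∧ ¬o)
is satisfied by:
  {o: True, h: False}
  {h: False, o: False}
  {h: True, o: True}


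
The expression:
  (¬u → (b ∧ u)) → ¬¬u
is always true.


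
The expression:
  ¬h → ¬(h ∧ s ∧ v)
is always true.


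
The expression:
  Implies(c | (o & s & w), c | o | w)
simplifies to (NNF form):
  True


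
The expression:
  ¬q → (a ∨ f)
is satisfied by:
  {a: True, q: True, f: True}
  {a: True, q: True, f: False}
  {a: True, f: True, q: False}
  {a: True, f: False, q: False}
  {q: True, f: True, a: False}
  {q: True, f: False, a: False}
  {f: True, q: False, a: False}


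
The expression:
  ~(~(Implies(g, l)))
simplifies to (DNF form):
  l | ~g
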